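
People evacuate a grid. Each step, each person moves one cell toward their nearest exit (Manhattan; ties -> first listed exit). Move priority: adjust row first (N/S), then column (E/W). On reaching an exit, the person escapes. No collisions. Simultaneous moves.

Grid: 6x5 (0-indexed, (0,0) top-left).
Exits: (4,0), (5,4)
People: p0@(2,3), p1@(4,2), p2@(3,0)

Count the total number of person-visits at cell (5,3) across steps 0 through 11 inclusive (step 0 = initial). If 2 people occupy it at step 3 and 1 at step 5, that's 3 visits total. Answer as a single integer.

Answer: 1

Derivation:
Step 0: p0@(2,3) p1@(4,2) p2@(3,0) -> at (5,3): 0 [-], cum=0
Step 1: p0@(3,3) p1@(4,1) p2@ESC -> at (5,3): 0 [-], cum=0
Step 2: p0@(4,3) p1@ESC p2@ESC -> at (5,3): 0 [-], cum=0
Step 3: p0@(5,3) p1@ESC p2@ESC -> at (5,3): 1 [p0], cum=1
Step 4: p0@ESC p1@ESC p2@ESC -> at (5,3): 0 [-], cum=1
Total visits = 1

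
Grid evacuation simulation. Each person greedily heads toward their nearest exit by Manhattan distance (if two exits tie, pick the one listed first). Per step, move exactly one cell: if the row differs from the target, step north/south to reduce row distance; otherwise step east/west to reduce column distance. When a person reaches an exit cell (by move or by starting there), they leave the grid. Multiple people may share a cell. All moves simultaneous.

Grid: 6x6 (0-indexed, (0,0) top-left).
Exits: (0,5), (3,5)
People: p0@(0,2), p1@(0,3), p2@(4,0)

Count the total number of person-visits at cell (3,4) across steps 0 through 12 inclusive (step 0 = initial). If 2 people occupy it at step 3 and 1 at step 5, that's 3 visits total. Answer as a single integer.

Step 0: p0@(0,2) p1@(0,3) p2@(4,0) -> at (3,4): 0 [-], cum=0
Step 1: p0@(0,3) p1@(0,4) p2@(3,0) -> at (3,4): 0 [-], cum=0
Step 2: p0@(0,4) p1@ESC p2@(3,1) -> at (3,4): 0 [-], cum=0
Step 3: p0@ESC p1@ESC p2@(3,2) -> at (3,4): 0 [-], cum=0
Step 4: p0@ESC p1@ESC p2@(3,3) -> at (3,4): 0 [-], cum=0
Step 5: p0@ESC p1@ESC p2@(3,4) -> at (3,4): 1 [p2], cum=1
Step 6: p0@ESC p1@ESC p2@ESC -> at (3,4): 0 [-], cum=1
Total visits = 1

Answer: 1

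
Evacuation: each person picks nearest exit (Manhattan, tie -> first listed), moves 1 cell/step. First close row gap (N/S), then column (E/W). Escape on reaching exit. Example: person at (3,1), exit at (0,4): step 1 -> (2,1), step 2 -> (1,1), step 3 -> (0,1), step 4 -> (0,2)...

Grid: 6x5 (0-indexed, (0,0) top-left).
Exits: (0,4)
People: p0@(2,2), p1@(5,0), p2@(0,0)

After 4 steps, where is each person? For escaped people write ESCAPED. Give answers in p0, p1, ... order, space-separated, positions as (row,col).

Step 1: p0:(2,2)->(1,2) | p1:(5,0)->(4,0) | p2:(0,0)->(0,1)
Step 2: p0:(1,2)->(0,2) | p1:(4,0)->(3,0) | p2:(0,1)->(0,2)
Step 3: p0:(0,2)->(0,3) | p1:(3,0)->(2,0) | p2:(0,2)->(0,3)
Step 4: p0:(0,3)->(0,4)->EXIT | p1:(2,0)->(1,0) | p2:(0,3)->(0,4)->EXIT

ESCAPED (1,0) ESCAPED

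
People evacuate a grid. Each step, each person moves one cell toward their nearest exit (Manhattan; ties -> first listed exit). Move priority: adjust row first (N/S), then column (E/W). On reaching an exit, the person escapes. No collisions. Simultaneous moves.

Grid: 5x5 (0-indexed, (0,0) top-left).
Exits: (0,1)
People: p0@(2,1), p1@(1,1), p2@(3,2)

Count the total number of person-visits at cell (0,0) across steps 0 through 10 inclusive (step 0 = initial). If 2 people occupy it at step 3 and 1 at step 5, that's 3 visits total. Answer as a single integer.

Step 0: p0@(2,1) p1@(1,1) p2@(3,2) -> at (0,0): 0 [-], cum=0
Step 1: p0@(1,1) p1@ESC p2@(2,2) -> at (0,0): 0 [-], cum=0
Step 2: p0@ESC p1@ESC p2@(1,2) -> at (0,0): 0 [-], cum=0
Step 3: p0@ESC p1@ESC p2@(0,2) -> at (0,0): 0 [-], cum=0
Step 4: p0@ESC p1@ESC p2@ESC -> at (0,0): 0 [-], cum=0
Total visits = 0

Answer: 0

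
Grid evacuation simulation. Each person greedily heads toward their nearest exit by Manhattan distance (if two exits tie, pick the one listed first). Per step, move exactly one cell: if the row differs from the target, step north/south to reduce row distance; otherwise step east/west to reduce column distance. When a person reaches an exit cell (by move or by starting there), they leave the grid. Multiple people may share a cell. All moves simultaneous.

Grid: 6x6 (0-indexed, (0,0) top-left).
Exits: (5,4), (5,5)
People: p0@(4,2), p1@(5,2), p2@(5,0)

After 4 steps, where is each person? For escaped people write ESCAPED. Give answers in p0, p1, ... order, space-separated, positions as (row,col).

Step 1: p0:(4,2)->(5,2) | p1:(5,2)->(5,3) | p2:(5,0)->(5,1)
Step 2: p0:(5,2)->(5,3) | p1:(5,3)->(5,4)->EXIT | p2:(5,1)->(5,2)
Step 3: p0:(5,3)->(5,4)->EXIT | p1:escaped | p2:(5,2)->(5,3)
Step 4: p0:escaped | p1:escaped | p2:(5,3)->(5,4)->EXIT

ESCAPED ESCAPED ESCAPED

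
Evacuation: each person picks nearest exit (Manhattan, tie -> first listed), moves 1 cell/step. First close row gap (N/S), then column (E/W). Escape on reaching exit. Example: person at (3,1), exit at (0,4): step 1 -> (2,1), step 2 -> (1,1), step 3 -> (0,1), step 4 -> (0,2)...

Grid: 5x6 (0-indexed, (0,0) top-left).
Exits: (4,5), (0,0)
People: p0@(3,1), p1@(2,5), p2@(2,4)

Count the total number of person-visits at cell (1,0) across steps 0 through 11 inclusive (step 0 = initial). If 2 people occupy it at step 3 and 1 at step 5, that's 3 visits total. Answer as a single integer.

Answer: 0

Derivation:
Step 0: p0@(3,1) p1@(2,5) p2@(2,4) -> at (1,0): 0 [-], cum=0
Step 1: p0@(2,1) p1@(3,5) p2@(3,4) -> at (1,0): 0 [-], cum=0
Step 2: p0@(1,1) p1@ESC p2@(4,4) -> at (1,0): 0 [-], cum=0
Step 3: p0@(0,1) p1@ESC p2@ESC -> at (1,0): 0 [-], cum=0
Step 4: p0@ESC p1@ESC p2@ESC -> at (1,0): 0 [-], cum=0
Total visits = 0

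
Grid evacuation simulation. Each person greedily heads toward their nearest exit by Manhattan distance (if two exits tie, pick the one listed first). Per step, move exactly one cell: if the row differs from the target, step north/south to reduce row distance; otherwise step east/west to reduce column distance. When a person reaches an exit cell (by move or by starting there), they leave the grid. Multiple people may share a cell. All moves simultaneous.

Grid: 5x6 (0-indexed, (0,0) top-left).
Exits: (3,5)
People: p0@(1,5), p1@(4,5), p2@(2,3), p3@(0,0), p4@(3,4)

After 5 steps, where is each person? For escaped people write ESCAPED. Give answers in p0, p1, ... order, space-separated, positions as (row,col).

Step 1: p0:(1,5)->(2,5) | p1:(4,5)->(3,5)->EXIT | p2:(2,3)->(3,3) | p3:(0,0)->(1,0) | p4:(3,4)->(3,5)->EXIT
Step 2: p0:(2,5)->(3,5)->EXIT | p1:escaped | p2:(3,3)->(3,4) | p3:(1,0)->(2,0) | p4:escaped
Step 3: p0:escaped | p1:escaped | p2:(3,4)->(3,5)->EXIT | p3:(2,0)->(3,0) | p4:escaped
Step 4: p0:escaped | p1:escaped | p2:escaped | p3:(3,0)->(3,1) | p4:escaped
Step 5: p0:escaped | p1:escaped | p2:escaped | p3:(3,1)->(3,2) | p4:escaped

ESCAPED ESCAPED ESCAPED (3,2) ESCAPED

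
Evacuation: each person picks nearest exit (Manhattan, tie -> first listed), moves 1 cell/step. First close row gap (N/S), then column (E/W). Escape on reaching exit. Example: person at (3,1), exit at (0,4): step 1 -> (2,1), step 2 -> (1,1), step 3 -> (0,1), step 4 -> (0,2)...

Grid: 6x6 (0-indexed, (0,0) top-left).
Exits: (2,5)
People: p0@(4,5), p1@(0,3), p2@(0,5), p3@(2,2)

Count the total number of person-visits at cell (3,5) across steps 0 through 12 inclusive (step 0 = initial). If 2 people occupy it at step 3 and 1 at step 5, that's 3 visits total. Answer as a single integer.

Step 0: p0@(4,5) p1@(0,3) p2@(0,5) p3@(2,2) -> at (3,5): 0 [-], cum=0
Step 1: p0@(3,5) p1@(1,3) p2@(1,5) p3@(2,3) -> at (3,5): 1 [p0], cum=1
Step 2: p0@ESC p1@(2,3) p2@ESC p3@(2,4) -> at (3,5): 0 [-], cum=1
Step 3: p0@ESC p1@(2,4) p2@ESC p3@ESC -> at (3,5): 0 [-], cum=1
Step 4: p0@ESC p1@ESC p2@ESC p3@ESC -> at (3,5): 0 [-], cum=1
Total visits = 1

Answer: 1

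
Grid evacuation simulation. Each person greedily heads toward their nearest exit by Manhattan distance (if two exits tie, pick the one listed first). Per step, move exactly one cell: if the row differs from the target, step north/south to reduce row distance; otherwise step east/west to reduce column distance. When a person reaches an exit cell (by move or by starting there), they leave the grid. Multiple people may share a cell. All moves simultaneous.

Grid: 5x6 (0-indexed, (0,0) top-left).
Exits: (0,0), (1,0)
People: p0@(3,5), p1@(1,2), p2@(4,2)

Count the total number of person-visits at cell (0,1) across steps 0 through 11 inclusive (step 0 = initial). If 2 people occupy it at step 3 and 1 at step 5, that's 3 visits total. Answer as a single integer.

Step 0: p0@(3,5) p1@(1,2) p2@(4,2) -> at (0,1): 0 [-], cum=0
Step 1: p0@(2,5) p1@(1,1) p2@(3,2) -> at (0,1): 0 [-], cum=0
Step 2: p0@(1,5) p1@ESC p2@(2,2) -> at (0,1): 0 [-], cum=0
Step 3: p0@(1,4) p1@ESC p2@(1,2) -> at (0,1): 0 [-], cum=0
Step 4: p0@(1,3) p1@ESC p2@(1,1) -> at (0,1): 0 [-], cum=0
Step 5: p0@(1,2) p1@ESC p2@ESC -> at (0,1): 0 [-], cum=0
Step 6: p0@(1,1) p1@ESC p2@ESC -> at (0,1): 0 [-], cum=0
Step 7: p0@ESC p1@ESC p2@ESC -> at (0,1): 0 [-], cum=0
Total visits = 0

Answer: 0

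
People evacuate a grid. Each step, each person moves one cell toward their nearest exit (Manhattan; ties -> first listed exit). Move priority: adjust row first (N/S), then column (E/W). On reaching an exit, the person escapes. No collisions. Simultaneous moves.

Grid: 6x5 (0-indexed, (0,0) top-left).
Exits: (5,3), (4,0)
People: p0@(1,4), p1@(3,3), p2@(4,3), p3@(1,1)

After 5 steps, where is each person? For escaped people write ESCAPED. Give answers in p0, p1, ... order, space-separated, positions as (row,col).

Step 1: p0:(1,4)->(2,4) | p1:(3,3)->(4,3) | p2:(4,3)->(5,3)->EXIT | p3:(1,1)->(2,1)
Step 2: p0:(2,4)->(3,4) | p1:(4,3)->(5,3)->EXIT | p2:escaped | p3:(2,1)->(3,1)
Step 3: p0:(3,4)->(4,4) | p1:escaped | p2:escaped | p3:(3,1)->(4,1)
Step 4: p0:(4,4)->(5,4) | p1:escaped | p2:escaped | p3:(4,1)->(4,0)->EXIT
Step 5: p0:(5,4)->(5,3)->EXIT | p1:escaped | p2:escaped | p3:escaped

ESCAPED ESCAPED ESCAPED ESCAPED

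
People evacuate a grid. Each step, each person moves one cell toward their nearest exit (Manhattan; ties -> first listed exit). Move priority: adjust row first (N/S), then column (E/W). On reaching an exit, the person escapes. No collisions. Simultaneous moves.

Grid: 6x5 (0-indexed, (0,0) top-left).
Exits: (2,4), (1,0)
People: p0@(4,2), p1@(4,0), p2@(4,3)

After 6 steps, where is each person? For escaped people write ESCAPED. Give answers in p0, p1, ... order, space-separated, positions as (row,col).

Step 1: p0:(4,2)->(3,2) | p1:(4,0)->(3,0) | p2:(4,3)->(3,3)
Step 2: p0:(3,2)->(2,2) | p1:(3,0)->(2,0) | p2:(3,3)->(2,3)
Step 3: p0:(2,2)->(2,3) | p1:(2,0)->(1,0)->EXIT | p2:(2,3)->(2,4)->EXIT
Step 4: p0:(2,3)->(2,4)->EXIT | p1:escaped | p2:escaped

ESCAPED ESCAPED ESCAPED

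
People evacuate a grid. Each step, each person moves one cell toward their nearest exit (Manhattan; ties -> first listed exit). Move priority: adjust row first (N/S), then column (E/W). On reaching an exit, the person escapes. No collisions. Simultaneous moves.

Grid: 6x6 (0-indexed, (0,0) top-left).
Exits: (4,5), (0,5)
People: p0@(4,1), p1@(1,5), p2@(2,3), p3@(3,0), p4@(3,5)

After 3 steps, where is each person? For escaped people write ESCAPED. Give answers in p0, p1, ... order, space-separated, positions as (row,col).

Step 1: p0:(4,1)->(4,2) | p1:(1,5)->(0,5)->EXIT | p2:(2,3)->(3,3) | p3:(3,0)->(4,0) | p4:(3,5)->(4,5)->EXIT
Step 2: p0:(4,2)->(4,3) | p1:escaped | p2:(3,3)->(4,3) | p3:(4,0)->(4,1) | p4:escaped
Step 3: p0:(4,3)->(4,4) | p1:escaped | p2:(4,3)->(4,4) | p3:(4,1)->(4,2) | p4:escaped

(4,4) ESCAPED (4,4) (4,2) ESCAPED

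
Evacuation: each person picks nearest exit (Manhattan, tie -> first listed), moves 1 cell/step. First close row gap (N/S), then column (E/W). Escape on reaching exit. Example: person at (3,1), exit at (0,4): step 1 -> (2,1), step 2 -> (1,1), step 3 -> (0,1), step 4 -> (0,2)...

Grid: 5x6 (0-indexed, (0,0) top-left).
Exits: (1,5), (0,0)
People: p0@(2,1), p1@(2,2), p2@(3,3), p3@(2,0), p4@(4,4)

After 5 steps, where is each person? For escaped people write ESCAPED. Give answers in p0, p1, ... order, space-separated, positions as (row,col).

Step 1: p0:(2,1)->(1,1) | p1:(2,2)->(1,2) | p2:(3,3)->(2,3) | p3:(2,0)->(1,0) | p4:(4,4)->(3,4)
Step 2: p0:(1,1)->(0,1) | p1:(1,2)->(1,3) | p2:(2,3)->(1,3) | p3:(1,0)->(0,0)->EXIT | p4:(3,4)->(2,4)
Step 3: p0:(0,1)->(0,0)->EXIT | p1:(1,3)->(1,4) | p2:(1,3)->(1,4) | p3:escaped | p4:(2,4)->(1,4)
Step 4: p0:escaped | p1:(1,4)->(1,5)->EXIT | p2:(1,4)->(1,5)->EXIT | p3:escaped | p4:(1,4)->(1,5)->EXIT

ESCAPED ESCAPED ESCAPED ESCAPED ESCAPED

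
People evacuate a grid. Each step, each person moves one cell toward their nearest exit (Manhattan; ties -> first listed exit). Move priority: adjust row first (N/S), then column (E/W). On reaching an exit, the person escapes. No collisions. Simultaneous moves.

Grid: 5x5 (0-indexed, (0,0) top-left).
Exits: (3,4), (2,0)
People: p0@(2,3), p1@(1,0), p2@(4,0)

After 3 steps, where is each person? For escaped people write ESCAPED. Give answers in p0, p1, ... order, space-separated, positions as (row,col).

Step 1: p0:(2,3)->(3,3) | p1:(1,0)->(2,0)->EXIT | p2:(4,0)->(3,0)
Step 2: p0:(3,3)->(3,4)->EXIT | p1:escaped | p2:(3,0)->(2,0)->EXIT

ESCAPED ESCAPED ESCAPED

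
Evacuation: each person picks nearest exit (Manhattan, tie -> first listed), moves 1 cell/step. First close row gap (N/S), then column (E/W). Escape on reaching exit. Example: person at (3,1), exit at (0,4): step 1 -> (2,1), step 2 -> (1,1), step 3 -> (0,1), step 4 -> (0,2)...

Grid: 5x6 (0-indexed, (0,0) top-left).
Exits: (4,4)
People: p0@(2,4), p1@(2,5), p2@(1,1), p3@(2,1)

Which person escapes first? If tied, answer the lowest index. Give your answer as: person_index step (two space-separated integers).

Answer: 0 2

Derivation:
Step 1: p0:(2,4)->(3,4) | p1:(2,5)->(3,5) | p2:(1,1)->(2,1) | p3:(2,1)->(3,1)
Step 2: p0:(3,4)->(4,4)->EXIT | p1:(3,5)->(4,5) | p2:(2,1)->(3,1) | p3:(3,1)->(4,1)
Step 3: p0:escaped | p1:(4,5)->(4,4)->EXIT | p2:(3,1)->(4,1) | p3:(4,1)->(4,2)
Step 4: p0:escaped | p1:escaped | p2:(4,1)->(4,2) | p3:(4,2)->(4,3)
Step 5: p0:escaped | p1:escaped | p2:(4,2)->(4,3) | p3:(4,3)->(4,4)->EXIT
Step 6: p0:escaped | p1:escaped | p2:(4,3)->(4,4)->EXIT | p3:escaped
Exit steps: [2, 3, 6, 5]
First to escape: p0 at step 2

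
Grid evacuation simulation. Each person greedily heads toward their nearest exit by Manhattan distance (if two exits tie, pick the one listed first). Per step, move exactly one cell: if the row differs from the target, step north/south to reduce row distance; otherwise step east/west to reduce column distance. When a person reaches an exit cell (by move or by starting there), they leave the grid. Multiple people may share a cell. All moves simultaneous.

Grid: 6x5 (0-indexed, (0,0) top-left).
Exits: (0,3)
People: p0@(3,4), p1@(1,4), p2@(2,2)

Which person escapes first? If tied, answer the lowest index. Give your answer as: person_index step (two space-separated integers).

Step 1: p0:(3,4)->(2,4) | p1:(1,4)->(0,4) | p2:(2,2)->(1,2)
Step 2: p0:(2,4)->(1,4) | p1:(0,4)->(0,3)->EXIT | p2:(1,2)->(0,2)
Step 3: p0:(1,4)->(0,4) | p1:escaped | p2:(0,2)->(0,3)->EXIT
Step 4: p0:(0,4)->(0,3)->EXIT | p1:escaped | p2:escaped
Exit steps: [4, 2, 3]
First to escape: p1 at step 2

Answer: 1 2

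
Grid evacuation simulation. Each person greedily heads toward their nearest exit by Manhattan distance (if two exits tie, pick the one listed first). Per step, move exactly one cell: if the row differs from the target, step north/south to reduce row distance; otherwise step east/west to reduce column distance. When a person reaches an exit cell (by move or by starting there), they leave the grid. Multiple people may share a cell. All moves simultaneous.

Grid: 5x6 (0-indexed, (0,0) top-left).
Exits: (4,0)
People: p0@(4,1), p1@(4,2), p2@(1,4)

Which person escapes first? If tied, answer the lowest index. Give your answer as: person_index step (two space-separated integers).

Answer: 0 1

Derivation:
Step 1: p0:(4,1)->(4,0)->EXIT | p1:(4,2)->(4,1) | p2:(1,4)->(2,4)
Step 2: p0:escaped | p1:(4,1)->(4,0)->EXIT | p2:(2,4)->(3,4)
Step 3: p0:escaped | p1:escaped | p2:(3,4)->(4,4)
Step 4: p0:escaped | p1:escaped | p2:(4,4)->(4,3)
Step 5: p0:escaped | p1:escaped | p2:(4,3)->(4,2)
Step 6: p0:escaped | p1:escaped | p2:(4,2)->(4,1)
Step 7: p0:escaped | p1:escaped | p2:(4,1)->(4,0)->EXIT
Exit steps: [1, 2, 7]
First to escape: p0 at step 1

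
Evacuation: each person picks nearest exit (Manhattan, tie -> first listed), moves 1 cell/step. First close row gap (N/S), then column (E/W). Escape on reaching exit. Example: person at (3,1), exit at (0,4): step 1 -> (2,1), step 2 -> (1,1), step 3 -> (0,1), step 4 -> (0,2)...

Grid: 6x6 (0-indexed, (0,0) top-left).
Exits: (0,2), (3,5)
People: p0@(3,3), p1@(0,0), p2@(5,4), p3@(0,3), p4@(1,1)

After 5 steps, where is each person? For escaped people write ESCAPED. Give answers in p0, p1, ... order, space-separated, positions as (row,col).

Step 1: p0:(3,3)->(3,4) | p1:(0,0)->(0,1) | p2:(5,4)->(4,4) | p3:(0,3)->(0,2)->EXIT | p4:(1,1)->(0,1)
Step 2: p0:(3,4)->(3,5)->EXIT | p1:(0,1)->(0,2)->EXIT | p2:(4,4)->(3,4) | p3:escaped | p4:(0,1)->(0,2)->EXIT
Step 3: p0:escaped | p1:escaped | p2:(3,4)->(3,5)->EXIT | p3:escaped | p4:escaped

ESCAPED ESCAPED ESCAPED ESCAPED ESCAPED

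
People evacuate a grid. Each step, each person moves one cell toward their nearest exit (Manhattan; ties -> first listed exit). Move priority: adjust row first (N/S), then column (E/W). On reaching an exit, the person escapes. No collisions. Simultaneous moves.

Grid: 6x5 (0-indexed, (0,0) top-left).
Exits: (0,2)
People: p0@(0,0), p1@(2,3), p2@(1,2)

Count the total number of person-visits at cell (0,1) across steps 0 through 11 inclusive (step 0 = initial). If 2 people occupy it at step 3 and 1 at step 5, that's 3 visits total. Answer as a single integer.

Step 0: p0@(0,0) p1@(2,3) p2@(1,2) -> at (0,1): 0 [-], cum=0
Step 1: p0@(0,1) p1@(1,3) p2@ESC -> at (0,1): 1 [p0], cum=1
Step 2: p0@ESC p1@(0,3) p2@ESC -> at (0,1): 0 [-], cum=1
Step 3: p0@ESC p1@ESC p2@ESC -> at (0,1): 0 [-], cum=1
Total visits = 1

Answer: 1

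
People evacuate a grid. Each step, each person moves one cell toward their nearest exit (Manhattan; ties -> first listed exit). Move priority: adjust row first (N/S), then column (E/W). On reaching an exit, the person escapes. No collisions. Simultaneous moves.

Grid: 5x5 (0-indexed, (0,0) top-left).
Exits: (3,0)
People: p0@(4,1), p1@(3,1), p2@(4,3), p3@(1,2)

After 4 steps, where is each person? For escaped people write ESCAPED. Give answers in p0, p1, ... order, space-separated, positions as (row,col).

Step 1: p0:(4,1)->(3,1) | p1:(3,1)->(3,0)->EXIT | p2:(4,3)->(3,3) | p3:(1,2)->(2,2)
Step 2: p0:(3,1)->(3,0)->EXIT | p1:escaped | p2:(3,3)->(3,2) | p3:(2,2)->(3,2)
Step 3: p0:escaped | p1:escaped | p2:(3,2)->(3,1) | p3:(3,2)->(3,1)
Step 4: p0:escaped | p1:escaped | p2:(3,1)->(3,0)->EXIT | p3:(3,1)->(3,0)->EXIT

ESCAPED ESCAPED ESCAPED ESCAPED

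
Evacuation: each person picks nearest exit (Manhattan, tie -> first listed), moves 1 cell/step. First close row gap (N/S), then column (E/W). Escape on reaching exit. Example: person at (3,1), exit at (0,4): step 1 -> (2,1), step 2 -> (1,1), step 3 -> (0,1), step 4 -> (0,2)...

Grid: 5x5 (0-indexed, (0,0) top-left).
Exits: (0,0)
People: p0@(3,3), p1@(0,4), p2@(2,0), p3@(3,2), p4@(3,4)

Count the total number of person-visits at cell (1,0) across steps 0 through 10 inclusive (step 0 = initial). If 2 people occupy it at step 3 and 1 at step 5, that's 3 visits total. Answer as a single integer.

Answer: 1

Derivation:
Step 0: p0@(3,3) p1@(0,4) p2@(2,0) p3@(3,2) p4@(3,4) -> at (1,0): 0 [-], cum=0
Step 1: p0@(2,3) p1@(0,3) p2@(1,0) p3@(2,2) p4@(2,4) -> at (1,0): 1 [p2], cum=1
Step 2: p0@(1,3) p1@(0,2) p2@ESC p3@(1,2) p4@(1,4) -> at (1,0): 0 [-], cum=1
Step 3: p0@(0,3) p1@(0,1) p2@ESC p3@(0,2) p4@(0,4) -> at (1,0): 0 [-], cum=1
Step 4: p0@(0,2) p1@ESC p2@ESC p3@(0,1) p4@(0,3) -> at (1,0): 0 [-], cum=1
Step 5: p0@(0,1) p1@ESC p2@ESC p3@ESC p4@(0,2) -> at (1,0): 0 [-], cum=1
Step 6: p0@ESC p1@ESC p2@ESC p3@ESC p4@(0,1) -> at (1,0): 0 [-], cum=1
Step 7: p0@ESC p1@ESC p2@ESC p3@ESC p4@ESC -> at (1,0): 0 [-], cum=1
Total visits = 1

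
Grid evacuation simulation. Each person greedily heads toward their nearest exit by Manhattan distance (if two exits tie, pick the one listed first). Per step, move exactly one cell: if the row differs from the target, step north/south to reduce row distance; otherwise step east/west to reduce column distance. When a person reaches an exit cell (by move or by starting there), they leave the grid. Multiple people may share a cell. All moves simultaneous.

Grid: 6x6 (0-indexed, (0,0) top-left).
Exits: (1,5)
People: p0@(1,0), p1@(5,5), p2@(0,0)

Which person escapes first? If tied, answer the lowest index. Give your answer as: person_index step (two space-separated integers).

Answer: 1 4

Derivation:
Step 1: p0:(1,0)->(1,1) | p1:(5,5)->(4,5) | p2:(0,0)->(1,0)
Step 2: p0:(1,1)->(1,2) | p1:(4,5)->(3,5) | p2:(1,0)->(1,1)
Step 3: p0:(1,2)->(1,3) | p1:(3,5)->(2,5) | p2:(1,1)->(1,2)
Step 4: p0:(1,3)->(1,4) | p1:(2,5)->(1,5)->EXIT | p2:(1,2)->(1,3)
Step 5: p0:(1,4)->(1,5)->EXIT | p1:escaped | p2:(1,3)->(1,4)
Step 6: p0:escaped | p1:escaped | p2:(1,4)->(1,5)->EXIT
Exit steps: [5, 4, 6]
First to escape: p1 at step 4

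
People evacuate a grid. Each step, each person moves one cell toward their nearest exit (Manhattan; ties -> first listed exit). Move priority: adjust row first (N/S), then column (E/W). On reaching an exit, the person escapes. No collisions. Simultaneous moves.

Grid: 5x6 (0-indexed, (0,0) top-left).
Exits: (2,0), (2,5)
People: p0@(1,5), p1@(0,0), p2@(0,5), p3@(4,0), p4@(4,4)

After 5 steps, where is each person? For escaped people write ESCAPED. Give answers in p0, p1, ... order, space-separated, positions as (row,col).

Step 1: p0:(1,5)->(2,5)->EXIT | p1:(0,0)->(1,0) | p2:(0,5)->(1,5) | p3:(4,0)->(3,0) | p4:(4,4)->(3,4)
Step 2: p0:escaped | p1:(1,0)->(2,0)->EXIT | p2:(1,5)->(2,5)->EXIT | p3:(3,0)->(2,0)->EXIT | p4:(3,4)->(2,4)
Step 3: p0:escaped | p1:escaped | p2:escaped | p3:escaped | p4:(2,4)->(2,5)->EXIT

ESCAPED ESCAPED ESCAPED ESCAPED ESCAPED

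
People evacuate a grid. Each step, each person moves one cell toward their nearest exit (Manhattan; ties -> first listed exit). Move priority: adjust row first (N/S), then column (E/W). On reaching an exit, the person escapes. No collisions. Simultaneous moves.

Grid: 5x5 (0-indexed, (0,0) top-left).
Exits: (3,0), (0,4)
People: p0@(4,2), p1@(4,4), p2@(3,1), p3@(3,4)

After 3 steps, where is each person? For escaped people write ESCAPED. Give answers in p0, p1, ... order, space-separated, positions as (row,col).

Step 1: p0:(4,2)->(3,2) | p1:(4,4)->(3,4) | p2:(3,1)->(3,0)->EXIT | p3:(3,4)->(2,4)
Step 2: p0:(3,2)->(3,1) | p1:(3,4)->(2,4) | p2:escaped | p3:(2,4)->(1,4)
Step 3: p0:(3,1)->(3,0)->EXIT | p1:(2,4)->(1,4) | p2:escaped | p3:(1,4)->(0,4)->EXIT

ESCAPED (1,4) ESCAPED ESCAPED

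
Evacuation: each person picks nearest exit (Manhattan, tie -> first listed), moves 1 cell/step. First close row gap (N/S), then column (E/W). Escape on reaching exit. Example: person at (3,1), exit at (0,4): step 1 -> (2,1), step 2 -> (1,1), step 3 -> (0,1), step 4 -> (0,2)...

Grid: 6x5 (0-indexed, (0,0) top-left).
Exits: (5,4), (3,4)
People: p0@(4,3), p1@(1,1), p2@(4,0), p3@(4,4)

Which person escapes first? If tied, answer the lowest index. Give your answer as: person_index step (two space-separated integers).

Answer: 3 1

Derivation:
Step 1: p0:(4,3)->(5,3) | p1:(1,1)->(2,1) | p2:(4,0)->(5,0) | p3:(4,4)->(5,4)->EXIT
Step 2: p0:(5,3)->(5,4)->EXIT | p1:(2,1)->(3,1) | p2:(5,0)->(5,1) | p3:escaped
Step 3: p0:escaped | p1:(3,1)->(3,2) | p2:(5,1)->(5,2) | p3:escaped
Step 4: p0:escaped | p1:(3,2)->(3,3) | p2:(5,2)->(5,3) | p3:escaped
Step 5: p0:escaped | p1:(3,3)->(3,4)->EXIT | p2:(5,3)->(5,4)->EXIT | p3:escaped
Exit steps: [2, 5, 5, 1]
First to escape: p3 at step 1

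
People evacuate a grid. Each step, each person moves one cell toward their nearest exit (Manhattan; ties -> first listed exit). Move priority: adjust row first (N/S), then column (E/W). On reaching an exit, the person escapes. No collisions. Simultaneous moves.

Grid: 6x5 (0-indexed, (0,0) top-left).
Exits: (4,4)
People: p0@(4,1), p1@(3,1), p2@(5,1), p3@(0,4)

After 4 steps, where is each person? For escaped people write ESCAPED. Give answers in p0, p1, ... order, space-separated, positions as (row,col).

Step 1: p0:(4,1)->(4,2) | p1:(3,1)->(4,1) | p2:(5,1)->(4,1) | p3:(0,4)->(1,4)
Step 2: p0:(4,2)->(4,3) | p1:(4,1)->(4,2) | p2:(4,1)->(4,2) | p3:(1,4)->(2,4)
Step 3: p0:(4,3)->(4,4)->EXIT | p1:(4,2)->(4,3) | p2:(4,2)->(4,3) | p3:(2,4)->(3,4)
Step 4: p0:escaped | p1:(4,3)->(4,4)->EXIT | p2:(4,3)->(4,4)->EXIT | p3:(3,4)->(4,4)->EXIT

ESCAPED ESCAPED ESCAPED ESCAPED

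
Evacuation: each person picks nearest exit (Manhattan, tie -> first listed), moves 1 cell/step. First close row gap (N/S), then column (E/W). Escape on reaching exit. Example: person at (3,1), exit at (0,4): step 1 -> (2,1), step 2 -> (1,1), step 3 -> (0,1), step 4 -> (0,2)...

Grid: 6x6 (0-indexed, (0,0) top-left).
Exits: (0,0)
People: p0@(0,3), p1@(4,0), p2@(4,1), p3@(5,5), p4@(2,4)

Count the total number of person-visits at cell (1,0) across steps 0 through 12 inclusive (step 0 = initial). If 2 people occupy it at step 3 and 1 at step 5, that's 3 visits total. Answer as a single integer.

Step 0: p0@(0,3) p1@(4,0) p2@(4,1) p3@(5,5) p4@(2,4) -> at (1,0): 0 [-], cum=0
Step 1: p0@(0,2) p1@(3,0) p2@(3,1) p3@(4,5) p4@(1,4) -> at (1,0): 0 [-], cum=0
Step 2: p0@(0,1) p1@(2,0) p2@(2,1) p3@(3,5) p4@(0,4) -> at (1,0): 0 [-], cum=0
Step 3: p0@ESC p1@(1,0) p2@(1,1) p3@(2,5) p4@(0,3) -> at (1,0): 1 [p1], cum=1
Step 4: p0@ESC p1@ESC p2@(0,1) p3@(1,5) p4@(0,2) -> at (1,0): 0 [-], cum=1
Step 5: p0@ESC p1@ESC p2@ESC p3@(0,5) p4@(0,1) -> at (1,0): 0 [-], cum=1
Step 6: p0@ESC p1@ESC p2@ESC p3@(0,4) p4@ESC -> at (1,0): 0 [-], cum=1
Step 7: p0@ESC p1@ESC p2@ESC p3@(0,3) p4@ESC -> at (1,0): 0 [-], cum=1
Step 8: p0@ESC p1@ESC p2@ESC p3@(0,2) p4@ESC -> at (1,0): 0 [-], cum=1
Step 9: p0@ESC p1@ESC p2@ESC p3@(0,1) p4@ESC -> at (1,0): 0 [-], cum=1
Step 10: p0@ESC p1@ESC p2@ESC p3@ESC p4@ESC -> at (1,0): 0 [-], cum=1
Total visits = 1

Answer: 1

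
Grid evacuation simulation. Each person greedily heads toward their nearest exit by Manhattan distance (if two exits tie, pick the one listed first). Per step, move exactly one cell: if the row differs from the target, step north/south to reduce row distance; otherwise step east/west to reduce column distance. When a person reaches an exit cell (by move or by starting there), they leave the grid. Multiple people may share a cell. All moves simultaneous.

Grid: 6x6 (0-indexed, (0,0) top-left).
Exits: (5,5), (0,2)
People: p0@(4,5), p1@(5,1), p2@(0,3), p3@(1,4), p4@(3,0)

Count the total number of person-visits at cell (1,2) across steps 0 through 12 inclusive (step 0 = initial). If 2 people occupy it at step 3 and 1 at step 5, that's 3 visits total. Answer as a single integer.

Answer: 0

Derivation:
Step 0: p0@(4,5) p1@(5,1) p2@(0,3) p3@(1,4) p4@(3,0) -> at (1,2): 0 [-], cum=0
Step 1: p0@ESC p1@(5,2) p2@ESC p3@(0,4) p4@(2,0) -> at (1,2): 0 [-], cum=0
Step 2: p0@ESC p1@(5,3) p2@ESC p3@(0,3) p4@(1,0) -> at (1,2): 0 [-], cum=0
Step 3: p0@ESC p1@(5,4) p2@ESC p3@ESC p4@(0,0) -> at (1,2): 0 [-], cum=0
Step 4: p0@ESC p1@ESC p2@ESC p3@ESC p4@(0,1) -> at (1,2): 0 [-], cum=0
Step 5: p0@ESC p1@ESC p2@ESC p3@ESC p4@ESC -> at (1,2): 0 [-], cum=0
Total visits = 0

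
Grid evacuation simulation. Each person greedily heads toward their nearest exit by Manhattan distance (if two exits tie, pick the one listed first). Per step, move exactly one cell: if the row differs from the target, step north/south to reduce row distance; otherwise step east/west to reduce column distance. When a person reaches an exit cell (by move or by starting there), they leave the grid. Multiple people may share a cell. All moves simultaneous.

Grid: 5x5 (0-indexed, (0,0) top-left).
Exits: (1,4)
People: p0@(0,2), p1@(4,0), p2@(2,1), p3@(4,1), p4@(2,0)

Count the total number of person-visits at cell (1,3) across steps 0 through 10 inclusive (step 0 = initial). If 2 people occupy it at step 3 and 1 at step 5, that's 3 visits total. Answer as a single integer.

Answer: 5

Derivation:
Step 0: p0@(0,2) p1@(4,0) p2@(2,1) p3@(4,1) p4@(2,0) -> at (1,3): 0 [-], cum=0
Step 1: p0@(1,2) p1@(3,0) p2@(1,1) p3@(3,1) p4@(1,0) -> at (1,3): 0 [-], cum=0
Step 2: p0@(1,3) p1@(2,0) p2@(1,2) p3@(2,1) p4@(1,1) -> at (1,3): 1 [p0], cum=1
Step 3: p0@ESC p1@(1,0) p2@(1,3) p3@(1,1) p4@(1,2) -> at (1,3): 1 [p2], cum=2
Step 4: p0@ESC p1@(1,1) p2@ESC p3@(1,2) p4@(1,3) -> at (1,3): 1 [p4], cum=3
Step 5: p0@ESC p1@(1,2) p2@ESC p3@(1,3) p4@ESC -> at (1,3): 1 [p3], cum=4
Step 6: p0@ESC p1@(1,3) p2@ESC p3@ESC p4@ESC -> at (1,3): 1 [p1], cum=5
Step 7: p0@ESC p1@ESC p2@ESC p3@ESC p4@ESC -> at (1,3): 0 [-], cum=5
Total visits = 5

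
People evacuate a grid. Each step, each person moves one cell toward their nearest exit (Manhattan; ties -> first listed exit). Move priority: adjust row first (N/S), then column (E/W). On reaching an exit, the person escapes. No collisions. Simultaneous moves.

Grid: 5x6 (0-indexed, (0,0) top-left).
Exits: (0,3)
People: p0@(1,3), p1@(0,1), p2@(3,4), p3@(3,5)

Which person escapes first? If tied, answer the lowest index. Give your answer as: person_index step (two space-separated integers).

Step 1: p0:(1,3)->(0,3)->EXIT | p1:(0,1)->(0,2) | p2:(3,4)->(2,4) | p3:(3,5)->(2,5)
Step 2: p0:escaped | p1:(0,2)->(0,3)->EXIT | p2:(2,4)->(1,4) | p3:(2,5)->(1,5)
Step 3: p0:escaped | p1:escaped | p2:(1,4)->(0,4) | p3:(1,5)->(0,5)
Step 4: p0:escaped | p1:escaped | p2:(0,4)->(0,3)->EXIT | p3:(0,5)->(0,4)
Step 5: p0:escaped | p1:escaped | p2:escaped | p3:(0,4)->(0,3)->EXIT
Exit steps: [1, 2, 4, 5]
First to escape: p0 at step 1

Answer: 0 1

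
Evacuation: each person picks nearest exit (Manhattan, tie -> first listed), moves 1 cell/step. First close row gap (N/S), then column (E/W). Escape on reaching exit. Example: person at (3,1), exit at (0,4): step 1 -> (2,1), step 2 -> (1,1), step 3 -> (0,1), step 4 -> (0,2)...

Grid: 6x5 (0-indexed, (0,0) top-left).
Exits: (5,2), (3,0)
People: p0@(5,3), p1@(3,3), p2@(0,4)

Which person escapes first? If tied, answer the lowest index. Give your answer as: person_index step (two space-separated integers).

Step 1: p0:(5,3)->(5,2)->EXIT | p1:(3,3)->(4,3) | p2:(0,4)->(1,4)
Step 2: p0:escaped | p1:(4,3)->(5,3) | p2:(1,4)->(2,4)
Step 3: p0:escaped | p1:(5,3)->(5,2)->EXIT | p2:(2,4)->(3,4)
Step 4: p0:escaped | p1:escaped | p2:(3,4)->(4,4)
Step 5: p0:escaped | p1:escaped | p2:(4,4)->(5,4)
Step 6: p0:escaped | p1:escaped | p2:(5,4)->(5,3)
Step 7: p0:escaped | p1:escaped | p2:(5,3)->(5,2)->EXIT
Exit steps: [1, 3, 7]
First to escape: p0 at step 1

Answer: 0 1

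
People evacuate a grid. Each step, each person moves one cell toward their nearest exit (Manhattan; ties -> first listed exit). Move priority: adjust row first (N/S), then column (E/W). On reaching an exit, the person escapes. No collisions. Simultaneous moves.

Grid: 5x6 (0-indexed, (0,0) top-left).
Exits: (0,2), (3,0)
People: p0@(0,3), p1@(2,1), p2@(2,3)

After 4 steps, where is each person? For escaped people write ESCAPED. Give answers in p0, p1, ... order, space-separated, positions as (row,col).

Step 1: p0:(0,3)->(0,2)->EXIT | p1:(2,1)->(3,1) | p2:(2,3)->(1,3)
Step 2: p0:escaped | p1:(3,1)->(3,0)->EXIT | p2:(1,3)->(0,3)
Step 3: p0:escaped | p1:escaped | p2:(0,3)->(0,2)->EXIT

ESCAPED ESCAPED ESCAPED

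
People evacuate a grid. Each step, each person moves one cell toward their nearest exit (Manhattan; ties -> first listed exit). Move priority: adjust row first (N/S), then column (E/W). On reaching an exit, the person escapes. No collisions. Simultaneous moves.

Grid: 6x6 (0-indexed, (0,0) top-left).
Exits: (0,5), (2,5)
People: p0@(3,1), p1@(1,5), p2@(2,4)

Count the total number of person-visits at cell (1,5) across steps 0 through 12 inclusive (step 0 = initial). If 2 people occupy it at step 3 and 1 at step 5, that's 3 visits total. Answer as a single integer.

Step 0: p0@(3,1) p1@(1,5) p2@(2,4) -> at (1,5): 1 [p1], cum=1
Step 1: p0@(2,1) p1@ESC p2@ESC -> at (1,5): 0 [-], cum=1
Step 2: p0@(2,2) p1@ESC p2@ESC -> at (1,5): 0 [-], cum=1
Step 3: p0@(2,3) p1@ESC p2@ESC -> at (1,5): 0 [-], cum=1
Step 4: p0@(2,4) p1@ESC p2@ESC -> at (1,5): 0 [-], cum=1
Step 5: p0@ESC p1@ESC p2@ESC -> at (1,5): 0 [-], cum=1
Total visits = 1

Answer: 1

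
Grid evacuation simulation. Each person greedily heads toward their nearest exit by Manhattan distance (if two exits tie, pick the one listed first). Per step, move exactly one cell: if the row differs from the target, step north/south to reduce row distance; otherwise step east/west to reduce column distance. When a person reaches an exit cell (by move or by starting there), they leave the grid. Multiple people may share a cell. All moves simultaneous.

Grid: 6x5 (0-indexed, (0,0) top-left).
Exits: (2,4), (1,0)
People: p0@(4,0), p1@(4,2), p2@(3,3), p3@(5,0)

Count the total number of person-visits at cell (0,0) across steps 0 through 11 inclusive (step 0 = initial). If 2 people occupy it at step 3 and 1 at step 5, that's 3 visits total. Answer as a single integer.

Answer: 0

Derivation:
Step 0: p0@(4,0) p1@(4,2) p2@(3,3) p3@(5,0) -> at (0,0): 0 [-], cum=0
Step 1: p0@(3,0) p1@(3,2) p2@(2,3) p3@(4,0) -> at (0,0): 0 [-], cum=0
Step 2: p0@(2,0) p1@(2,2) p2@ESC p3@(3,0) -> at (0,0): 0 [-], cum=0
Step 3: p0@ESC p1@(2,3) p2@ESC p3@(2,0) -> at (0,0): 0 [-], cum=0
Step 4: p0@ESC p1@ESC p2@ESC p3@ESC -> at (0,0): 0 [-], cum=0
Total visits = 0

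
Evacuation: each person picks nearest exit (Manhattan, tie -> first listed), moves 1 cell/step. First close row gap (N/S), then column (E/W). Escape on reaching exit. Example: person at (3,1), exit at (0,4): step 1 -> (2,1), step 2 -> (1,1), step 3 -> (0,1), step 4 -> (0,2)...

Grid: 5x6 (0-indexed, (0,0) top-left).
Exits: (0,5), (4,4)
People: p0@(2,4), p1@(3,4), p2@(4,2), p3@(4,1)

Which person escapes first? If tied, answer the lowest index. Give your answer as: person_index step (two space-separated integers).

Answer: 1 1

Derivation:
Step 1: p0:(2,4)->(3,4) | p1:(3,4)->(4,4)->EXIT | p2:(4,2)->(4,3) | p3:(4,1)->(4,2)
Step 2: p0:(3,4)->(4,4)->EXIT | p1:escaped | p2:(4,3)->(4,4)->EXIT | p3:(4,2)->(4,3)
Step 3: p0:escaped | p1:escaped | p2:escaped | p3:(4,3)->(4,4)->EXIT
Exit steps: [2, 1, 2, 3]
First to escape: p1 at step 1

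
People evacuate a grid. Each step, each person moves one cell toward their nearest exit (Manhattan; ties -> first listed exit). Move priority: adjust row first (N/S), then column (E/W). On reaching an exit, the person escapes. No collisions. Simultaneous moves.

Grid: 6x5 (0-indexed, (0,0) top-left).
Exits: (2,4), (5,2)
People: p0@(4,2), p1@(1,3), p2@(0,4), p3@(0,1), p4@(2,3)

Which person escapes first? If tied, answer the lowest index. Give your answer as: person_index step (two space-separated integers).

Answer: 0 1

Derivation:
Step 1: p0:(4,2)->(5,2)->EXIT | p1:(1,3)->(2,3) | p2:(0,4)->(1,4) | p3:(0,1)->(1,1) | p4:(2,3)->(2,4)->EXIT
Step 2: p0:escaped | p1:(2,3)->(2,4)->EXIT | p2:(1,4)->(2,4)->EXIT | p3:(1,1)->(2,1) | p4:escaped
Step 3: p0:escaped | p1:escaped | p2:escaped | p3:(2,1)->(2,2) | p4:escaped
Step 4: p0:escaped | p1:escaped | p2:escaped | p3:(2,2)->(2,3) | p4:escaped
Step 5: p0:escaped | p1:escaped | p2:escaped | p3:(2,3)->(2,4)->EXIT | p4:escaped
Exit steps: [1, 2, 2, 5, 1]
First to escape: p0 at step 1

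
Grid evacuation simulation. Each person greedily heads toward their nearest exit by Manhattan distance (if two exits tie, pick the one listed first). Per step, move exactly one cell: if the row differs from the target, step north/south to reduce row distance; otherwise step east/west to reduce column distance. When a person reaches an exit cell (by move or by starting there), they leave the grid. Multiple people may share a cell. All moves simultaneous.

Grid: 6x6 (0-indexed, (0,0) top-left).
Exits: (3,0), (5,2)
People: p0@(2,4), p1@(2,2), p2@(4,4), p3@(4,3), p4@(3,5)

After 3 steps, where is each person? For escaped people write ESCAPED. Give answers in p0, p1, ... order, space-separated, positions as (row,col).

Step 1: p0:(2,4)->(3,4) | p1:(2,2)->(3,2) | p2:(4,4)->(5,4) | p3:(4,3)->(5,3) | p4:(3,5)->(3,4)
Step 2: p0:(3,4)->(3,3) | p1:(3,2)->(3,1) | p2:(5,4)->(5,3) | p3:(5,3)->(5,2)->EXIT | p4:(3,4)->(3,3)
Step 3: p0:(3,3)->(3,2) | p1:(3,1)->(3,0)->EXIT | p2:(5,3)->(5,2)->EXIT | p3:escaped | p4:(3,3)->(3,2)

(3,2) ESCAPED ESCAPED ESCAPED (3,2)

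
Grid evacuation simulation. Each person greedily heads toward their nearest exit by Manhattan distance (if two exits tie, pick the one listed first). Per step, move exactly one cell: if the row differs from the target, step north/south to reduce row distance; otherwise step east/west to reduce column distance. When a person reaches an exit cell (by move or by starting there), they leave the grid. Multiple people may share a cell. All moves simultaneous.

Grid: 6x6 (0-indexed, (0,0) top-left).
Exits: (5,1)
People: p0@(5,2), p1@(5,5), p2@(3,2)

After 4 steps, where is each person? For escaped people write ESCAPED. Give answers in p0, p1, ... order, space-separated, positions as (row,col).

Step 1: p0:(5,2)->(5,1)->EXIT | p1:(5,5)->(5,4) | p2:(3,2)->(4,2)
Step 2: p0:escaped | p1:(5,4)->(5,3) | p2:(4,2)->(5,2)
Step 3: p0:escaped | p1:(5,3)->(5,2) | p2:(5,2)->(5,1)->EXIT
Step 4: p0:escaped | p1:(5,2)->(5,1)->EXIT | p2:escaped

ESCAPED ESCAPED ESCAPED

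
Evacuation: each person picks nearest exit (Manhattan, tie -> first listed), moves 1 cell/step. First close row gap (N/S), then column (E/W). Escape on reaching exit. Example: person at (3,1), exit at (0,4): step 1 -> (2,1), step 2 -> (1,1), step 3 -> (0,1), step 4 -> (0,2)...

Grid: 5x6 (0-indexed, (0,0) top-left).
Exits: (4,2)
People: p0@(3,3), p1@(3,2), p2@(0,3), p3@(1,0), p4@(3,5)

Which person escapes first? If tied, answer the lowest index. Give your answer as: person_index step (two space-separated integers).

Answer: 1 1

Derivation:
Step 1: p0:(3,3)->(4,3) | p1:(3,2)->(4,2)->EXIT | p2:(0,3)->(1,3) | p3:(1,0)->(2,0) | p4:(3,5)->(4,5)
Step 2: p0:(4,3)->(4,2)->EXIT | p1:escaped | p2:(1,3)->(2,3) | p3:(2,0)->(3,0) | p4:(4,5)->(4,4)
Step 3: p0:escaped | p1:escaped | p2:(2,3)->(3,3) | p3:(3,0)->(4,0) | p4:(4,4)->(4,3)
Step 4: p0:escaped | p1:escaped | p2:(3,3)->(4,3) | p3:(4,0)->(4,1) | p4:(4,3)->(4,2)->EXIT
Step 5: p0:escaped | p1:escaped | p2:(4,3)->(4,2)->EXIT | p3:(4,1)->(4,2)->EXIT | p4:escaped
Exit steps: [2, 1, 5, 5, 4]
First to escape: p1 at step 1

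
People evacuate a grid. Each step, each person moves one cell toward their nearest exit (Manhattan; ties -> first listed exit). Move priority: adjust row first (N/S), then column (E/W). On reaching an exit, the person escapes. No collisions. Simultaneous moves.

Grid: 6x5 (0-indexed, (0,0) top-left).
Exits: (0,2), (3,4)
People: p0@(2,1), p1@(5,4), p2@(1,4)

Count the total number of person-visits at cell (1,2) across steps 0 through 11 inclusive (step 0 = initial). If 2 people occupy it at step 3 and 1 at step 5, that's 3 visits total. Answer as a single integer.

Step 0: p0@(2,1) p1@(5,4) p2@(1,4) -> at (1,2): 0 [-], cum=0
Step 1: p0@(1,1) p1@(4,4) p2@(2,4) -> at (1,2): 0 [-], cum=0
Step 2: p0@(0,1) p1@ESC p2@ESC -> at (1,2): 0 [-], cum=0
Step 3: p0@ESC p1@ESC p2@ESC -> at (1,2): 0 [-], cum=0
Total visits = 0

Answer: 0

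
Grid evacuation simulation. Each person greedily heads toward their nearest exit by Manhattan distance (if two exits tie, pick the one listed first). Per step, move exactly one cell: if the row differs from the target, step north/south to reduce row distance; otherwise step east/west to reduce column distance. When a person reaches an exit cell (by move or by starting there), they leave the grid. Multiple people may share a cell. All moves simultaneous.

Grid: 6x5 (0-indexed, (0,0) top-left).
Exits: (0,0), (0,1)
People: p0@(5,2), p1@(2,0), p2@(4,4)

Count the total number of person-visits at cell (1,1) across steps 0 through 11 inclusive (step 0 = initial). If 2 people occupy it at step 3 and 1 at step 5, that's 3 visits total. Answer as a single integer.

Step 0: p0@(5,2) p1@(2,0) p2@(4,4) -> at (1,1): 0 [-], cum=0
Step 1: p0@(4,2) p1@(1,0) p2@(3,4) -> at (1,1): 0 [-], cum=0
Step 2: p0@(3,2) p1@ESC p2@(2,4) -> at (1,1): 0 [-], cum=0
Step 3: p0@(2,2) p1@ESC p2@(1,4) -> at (1,1): 0 [-], cum=0
Step 4: p0@(1,2) p1@ESC p2@(0,4) -> at (1,1): 0 [-], cum=0
Step 5: p0@(0,2) p1@ESC p2@(0,3) -> at (1,1): 0 [-], cum=0
Step 6: p0@ESC p1@ESC p2@(0,2) -> at (1,1): 0 [-], cum=0
Step 7: p0@ESC p1@ESC p2@ESC -> at (1,1): 0 [-], cum=0
Total visits = 0

Answer: 0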